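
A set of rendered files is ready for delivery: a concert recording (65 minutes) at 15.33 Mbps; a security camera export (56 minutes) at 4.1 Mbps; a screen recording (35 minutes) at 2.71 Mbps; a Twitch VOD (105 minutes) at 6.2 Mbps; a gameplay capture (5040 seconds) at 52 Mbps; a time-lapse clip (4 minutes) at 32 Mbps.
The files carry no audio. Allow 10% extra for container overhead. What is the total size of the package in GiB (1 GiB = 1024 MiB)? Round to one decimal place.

concert recording: 15.330 Mbps × 3900 s × 1.10 = 65765.7 Mb
security camera export: 4.100 Mbps × 3360 s × 1.10 = 15153.6 Mb
screen recording: 2.710 Mbps × 2100 s × 1.10 = 6260.1 Mb
Twitch VOD: 6.200 Mbps × 6300 s × 1.10 = 42966.0 Mb
gameplay capture: 52.000 Mbps × 5040 s × 1.10 = 288288.0 Mb
time-lapse clip: 32.000 Mbps × 240 s × 1.10 = 8448.0 Mb
Total: 426881.4 Mb = 53360.2 MB.
= 49.70 GiB.

49.7 GiB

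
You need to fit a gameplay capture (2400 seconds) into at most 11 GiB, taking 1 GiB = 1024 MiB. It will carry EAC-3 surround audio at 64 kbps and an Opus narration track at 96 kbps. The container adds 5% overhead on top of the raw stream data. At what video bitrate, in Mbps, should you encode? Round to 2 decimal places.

Budget: 11 GiB = 94489.3 Mb.
Stream payload after overhead: 94489.3 / 1.05 = 89989.8 Mb.
Total bitrate budget: 89989.8 Mb / 2400 s = 37.496 Mbps.
Audio total: 64 + 96 = 160 kbps = 0.160 Mbps.
Video: 37.496 − 0.160 = 37.336 Mbps.

37.34 Mbps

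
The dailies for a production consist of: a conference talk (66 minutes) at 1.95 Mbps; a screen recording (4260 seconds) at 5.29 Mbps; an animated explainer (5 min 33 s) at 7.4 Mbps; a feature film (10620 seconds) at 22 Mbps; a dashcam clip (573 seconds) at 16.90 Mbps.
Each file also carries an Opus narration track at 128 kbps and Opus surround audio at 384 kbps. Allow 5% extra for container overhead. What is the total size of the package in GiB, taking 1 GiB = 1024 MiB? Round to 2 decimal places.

34.98 GiB

Audio total: 128 + 384 = 512 kbps = 0.512 Mbps.
conference talk: 2.462 Mbps × 3960 s × 1.05 = 10237.0 Mb
screen recording: 5.802 Mbps × 4260 s × 1.05 = 25952.3 Mb
animated explainer: 7.912 Mbps × 333 s × 1.05 = 2766.4 Mb
feature film: 22.512 Mbps × 10620 s × 1.05 = 251031.3 Mb
dashcam clip: 17.412 Mbps × 573 s × 1.05 = 10475.9 Mb
Total: 300463.0 Mb = 37557.9 MB.
= 34.98 GiB.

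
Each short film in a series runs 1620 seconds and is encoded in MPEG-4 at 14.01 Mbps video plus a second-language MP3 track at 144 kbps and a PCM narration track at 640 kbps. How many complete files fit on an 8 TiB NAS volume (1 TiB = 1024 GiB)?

Audio total: 144 + 640 = 784 kbps = 0.784 Mbps.
Total bitrate: 14.794 Mbps.
Per item: 14.794 Mbps × 1620 s = 23,966 Mb = 2,996 MB.
Capacity: 8 TiB = 70,368,744 Mb; 2936.16 items → 2936 complete.

2936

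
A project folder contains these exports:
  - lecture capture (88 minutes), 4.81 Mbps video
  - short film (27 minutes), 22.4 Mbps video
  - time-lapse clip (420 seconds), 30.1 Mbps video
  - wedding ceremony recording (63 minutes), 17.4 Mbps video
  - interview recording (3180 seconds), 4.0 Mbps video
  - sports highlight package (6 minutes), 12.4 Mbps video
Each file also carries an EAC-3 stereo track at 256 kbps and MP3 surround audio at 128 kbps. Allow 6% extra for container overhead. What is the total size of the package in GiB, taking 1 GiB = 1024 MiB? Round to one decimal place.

Audio total: 256 + 128 = 384 kbps = 0.384 Mbps.
lecture capture: 5.194 Mbps × 5280 s × 1.06 = 29069.8 Mb
short film: 22.784 Mbps × 1620 s × 1.06 = 39124.7 Mb
time-lapse clip: 30.484 Mbps × 420 s × 1.06 = 13571.5 Mb
wedding ceremony recording: 17.784 Mbps × 3780 s × 1.06 = 71256.9 Mb
interview recording: 4.384 Mbps × 3180 s × 1.06 = 14777.6 Mb
sports highlight package: 12.784 Mbps × 360 s × 1.06 = 4878.4 Mb
Total: 172678.8 Mb = 21584.9 MB.
= 20.10 GiB.

20.1 GiB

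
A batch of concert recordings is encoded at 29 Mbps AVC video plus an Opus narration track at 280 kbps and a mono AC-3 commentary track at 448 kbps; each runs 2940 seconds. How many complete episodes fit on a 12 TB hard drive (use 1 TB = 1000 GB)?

1098

Audio total: 280 + 448 = 728 kbps = 0.728 Mbps.
Total bitrate: 29.728 Mbps.
Per item: 29.728 Mbps × 2940 s = 87,400 Mb = 10,925 MB.
Capacity: 12 TB = 96,000,000 Mb; 1098.39 items → 1098 complete.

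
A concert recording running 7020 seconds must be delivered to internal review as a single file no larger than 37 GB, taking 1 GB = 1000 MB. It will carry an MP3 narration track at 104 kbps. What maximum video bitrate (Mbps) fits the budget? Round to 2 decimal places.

Budget: 37 GB = 296000.0 Mb.
Total bitrate budget: 296000.0 Mb / 7020 s = 42.165 Mbps.
Audio: 104 kbps = 0.104 Mbps.
Video: 42.165 − 0.104 = 42.061 Mbps.

42.06 Mbps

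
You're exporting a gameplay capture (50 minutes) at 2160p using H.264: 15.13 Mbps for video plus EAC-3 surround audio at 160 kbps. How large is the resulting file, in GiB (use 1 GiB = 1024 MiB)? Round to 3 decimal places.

5.340 GiB

50 min = 3000 s
Audio: 160 kbps = 0.160 Mbps.
Total bitrate: 15.13 + 0.160 = 15.290 Mbps.
Stream data: 15.290 Mbps × 3000 s = 45870.0 Mb.
45,870 Mb = 5,733,750,000 bytes ÷ 1,073,741,824 = 5.340 GiB.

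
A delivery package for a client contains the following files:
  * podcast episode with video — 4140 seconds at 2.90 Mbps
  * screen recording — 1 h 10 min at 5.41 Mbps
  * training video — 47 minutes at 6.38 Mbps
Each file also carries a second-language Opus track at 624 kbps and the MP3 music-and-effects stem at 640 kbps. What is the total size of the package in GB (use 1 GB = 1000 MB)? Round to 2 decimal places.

8.35 GB

Audio total: 624 + 640 = 1264 kbps = 1.264 Mbps.
podcast episode with video: 4.164 Mbps × 4140 s = 17239.0 Mb
screen recording: 6.674 Mbps × 4200 s = 28030.8 Mb
training video: 7.644 Mbps × 2820 s = 21556.1 Mb
Total: 66825.8 Mb = 8353.2 MB.
= 8.353 GB.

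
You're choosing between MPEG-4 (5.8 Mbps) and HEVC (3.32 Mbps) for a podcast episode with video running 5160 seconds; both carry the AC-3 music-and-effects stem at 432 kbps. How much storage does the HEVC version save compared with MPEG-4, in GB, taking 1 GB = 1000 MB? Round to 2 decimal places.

1.60 GB

Audio: 432 kbps = 0.432 Mbps.
MPEG-4: 6.232 Mbps × 5160 s = 32157.1 Mb = 4.020 GB.
HEVC: 3.752 Mbps × 5160 s = 19360.3 Mb = 2.420 GB.
Saving: 4.020 − 2.420 = 1.600 GB.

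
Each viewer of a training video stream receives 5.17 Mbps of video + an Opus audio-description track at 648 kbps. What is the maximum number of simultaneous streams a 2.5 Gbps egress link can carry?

429

Audio: 648 kbps = 0.648 Mbps.
Per-viewer media rate: 5.818 Mbps.
2.5 Gbps = 2,500 Mbps; 2,500 / 5.818 = 429.70 → 429 viewers.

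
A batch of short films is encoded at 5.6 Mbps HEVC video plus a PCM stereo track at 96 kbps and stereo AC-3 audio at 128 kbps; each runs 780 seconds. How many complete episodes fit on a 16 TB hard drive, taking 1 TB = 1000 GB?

28176

Audio total: 96 + 128 = 224 kbps = 0.224 Mbps.
Total bitrate: 5.824 Mbps.
Per item: 5.824 Mbps × 780 s = 4,543 Mb = 567.8 MB.
Capacity: 16 TB = 128,000,000 Mb; 28176.95 items → 28176 complete.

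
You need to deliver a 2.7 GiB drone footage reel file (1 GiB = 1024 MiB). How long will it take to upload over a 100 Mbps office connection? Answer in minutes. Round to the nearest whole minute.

4 minutes

File: 2.7 GiB = 23192.8 Mb.
At 100 Mbps: 23192.8 / 100 = 231.9 s ≈ 3.87 minutes.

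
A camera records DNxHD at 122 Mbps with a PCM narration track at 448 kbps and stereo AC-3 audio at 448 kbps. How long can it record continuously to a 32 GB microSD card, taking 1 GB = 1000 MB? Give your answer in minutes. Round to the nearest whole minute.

Audio total: 448 + 448 = 896 kbps = 0.896 Mbps.
Total bitrate: 122 + 0.896 = 122.896 Mbps.
Capacity: 32 GB = 256,000 Mb.
Recording time: 256,000 / 122.896 = 2,083 s ≈ 34.7 minutes.

35 minutes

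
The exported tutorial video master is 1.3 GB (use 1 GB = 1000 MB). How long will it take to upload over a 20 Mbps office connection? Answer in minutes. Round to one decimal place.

File: 1.3 GB = 10400.0 Mb.
At 20 Mbps: 10400.0 / 20 = 520.0 s ≈ 8.67 minutes.

8.7 minutes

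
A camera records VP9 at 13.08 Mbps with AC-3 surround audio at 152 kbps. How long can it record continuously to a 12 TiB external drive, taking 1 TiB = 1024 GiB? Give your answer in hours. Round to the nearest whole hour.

Audio: 152 kbps = 0.152 Mbps.
Total bitrate: 13.08 + 0.152 = 13.232 Mbps.
Capacity: 12 TiB = 105,553,116 Mb.
Recording time: 105,553,116 / 13.232 = 7,977,110 s ≈ 2,216 hours.

2216 hours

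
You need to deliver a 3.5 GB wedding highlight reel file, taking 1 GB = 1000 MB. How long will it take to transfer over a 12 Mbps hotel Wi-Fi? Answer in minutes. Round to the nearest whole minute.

File: 3.5 GB = 28000.0 Mb.
At 12 Mbps: 28000.0 / 12 = 2333.3 s ≈ 38.9 minutes.

39 minutes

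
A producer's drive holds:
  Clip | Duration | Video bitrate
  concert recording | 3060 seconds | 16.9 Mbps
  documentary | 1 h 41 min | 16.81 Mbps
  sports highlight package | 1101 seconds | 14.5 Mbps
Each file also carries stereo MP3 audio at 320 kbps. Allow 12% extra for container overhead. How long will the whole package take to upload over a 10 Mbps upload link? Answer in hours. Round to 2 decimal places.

Audio: 320 kbps = 0.320 Mbps.
concert recording: 17.220 Mbps × 3060 s × 1.12 = 59016.4 Mb
documentary: 17.130 Mbps × 6060 s × 1.12 = 116264.7 Mb
sports highlight package: 14.820 Mbps × 1101 s × 1.12 = 18274.8 Mb
Total: 193556.0 Mb = 24194.5 MB.
At 10 Mbps: 193556.0 / 10 = 19356 s ≈ 5.38 hours.

5.38 hours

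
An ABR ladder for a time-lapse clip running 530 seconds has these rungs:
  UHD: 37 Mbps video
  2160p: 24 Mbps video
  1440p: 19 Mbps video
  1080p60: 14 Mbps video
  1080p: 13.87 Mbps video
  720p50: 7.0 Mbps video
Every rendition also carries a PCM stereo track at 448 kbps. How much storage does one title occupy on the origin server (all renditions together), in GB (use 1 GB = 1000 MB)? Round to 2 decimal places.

7.79 GB

Audio: 448 kbps = 0.448 Mbps.
Sum of rendition bitrates: (37+0.448) + (24+0.448) + (19+0.448) + (14+0.448) + (13.87+0.448) + (7.0+0.448) = 117.558 Mbps.
× 530 s = 62,306 Mb = 7,788 MB = 7.788 GB.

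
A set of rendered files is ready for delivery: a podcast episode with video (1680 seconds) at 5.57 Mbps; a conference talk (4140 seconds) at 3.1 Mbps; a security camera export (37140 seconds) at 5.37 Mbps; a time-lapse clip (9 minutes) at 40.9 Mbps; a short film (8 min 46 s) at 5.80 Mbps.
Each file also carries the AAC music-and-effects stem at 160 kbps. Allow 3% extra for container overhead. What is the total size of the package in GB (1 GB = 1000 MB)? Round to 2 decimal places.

Audio: 160 kbps = 0.160 Mbps.
podcast episode with video: 5.730 Mbps × 1680 s × 1.03 = 9915.2 Mb
conference talk: 3.260 Mbps × 4140 s × 1.03 = 13901.3 Mb
security camera export: 5.530 Mbps × 37140 s × 1.03 = 211545.7 Mb
time-lapse clip: 41.060 Mbps × 540 s × 1.03 = 22837.6 Mb
short film: 5.960 Mbps × 526 s × 1.03 = 3229.0 Mb
Total: 261428.8 Mb = 32678.6 MB.
= 32.68 GB.

32.68 GB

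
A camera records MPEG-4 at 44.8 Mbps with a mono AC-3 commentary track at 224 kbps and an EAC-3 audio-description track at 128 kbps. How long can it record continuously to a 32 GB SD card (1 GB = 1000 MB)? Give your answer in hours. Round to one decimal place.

1.6 hours

Audio total: 224 + 128 = 352 kbps = 0.352 Mbps.
Total bitrate: 44.8 + 0.352 = 45.152 Mbps.
Capacity: 32 GB = 256,000 Mb.
Recording time: 256,000 / 45.152 = 5,670 s ≈ 1.57 hours.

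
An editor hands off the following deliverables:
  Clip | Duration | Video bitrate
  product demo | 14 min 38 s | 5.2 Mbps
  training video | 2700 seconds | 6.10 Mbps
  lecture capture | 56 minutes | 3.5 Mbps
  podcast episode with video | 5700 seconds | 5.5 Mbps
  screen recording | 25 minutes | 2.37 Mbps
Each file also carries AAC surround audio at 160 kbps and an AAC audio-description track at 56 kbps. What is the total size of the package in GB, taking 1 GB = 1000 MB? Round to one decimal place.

8.8 GB

Audio total: 160 + 56 = 216 kbps = 0.216 Mbps.
product demo: 5.416 Mbps × 878 s = 4755.2 Mb
training video: 6.316 Mbps × 2700 s = 17053.2 Mb
lecture capture: 3.716 Mbps × 3360 s = 12485.8 Mb
podcast episode with video: 5.716 Mbps × 5700 s = 32581.2 Mb
screen recording: 2.586 Mbps × 1500 s = 3879.0 Mb
Total: 70754.4 Mb = 8844.3 MB.
= 8.844 GB.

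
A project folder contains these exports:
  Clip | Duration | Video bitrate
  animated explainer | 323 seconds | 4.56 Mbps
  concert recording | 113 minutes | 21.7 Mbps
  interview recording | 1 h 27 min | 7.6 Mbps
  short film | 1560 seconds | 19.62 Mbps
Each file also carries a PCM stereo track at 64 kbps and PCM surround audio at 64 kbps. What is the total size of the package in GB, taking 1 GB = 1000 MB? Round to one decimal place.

Audio total: 64 + 64 = 128 kbps = 0.128 Mbps.
animated explainer: 4.688 Mbps × 323 s = 1514.2 Mb
concert recording: 21.828 Mbps × 6780 s = 147993.8 Mb
interview recording: 7.728 Mbps × 5220 s = 40340.2 Mb
short film: 19.748 Mbps × 1560 s = 30806.9 Mb
Total: 220655.1 Mb = 27581.9 MB.
= 27.58 GB.

27.6 GB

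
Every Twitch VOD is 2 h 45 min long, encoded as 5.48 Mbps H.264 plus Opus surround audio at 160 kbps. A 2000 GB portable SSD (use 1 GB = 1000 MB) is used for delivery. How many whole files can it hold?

286

2 h 45 min = 165 min = 9900 s
Audio: 160 kbps = 0.160 Mbps.
Total bitrate: 5.640 Mbps.
Per item: 5.640 Mbps × 9900 s = 55,836 Mb = 6,980 MB.
Capacity: 2000 GB = 16,000,000 Mb; 286.55 items → 286 complete.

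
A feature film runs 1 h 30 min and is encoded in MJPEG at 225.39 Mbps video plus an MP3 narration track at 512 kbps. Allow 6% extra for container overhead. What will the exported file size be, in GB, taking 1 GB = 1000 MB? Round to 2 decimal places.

1 h 30 min = 90 min = 5400 s
Audio: 512 kbps = 0.512 Mbps.
Total bitrate: 225.39 + 0.512 = 225.902 Mbps.
Stream data: 225.902 Mbps × 5400 s = 1219870.8 Mb.
With 6% container overhead: ×1.06.
1,293,063 Mb ÷ 8 = 161,633 MB → 161.6 GB.

161.63 GB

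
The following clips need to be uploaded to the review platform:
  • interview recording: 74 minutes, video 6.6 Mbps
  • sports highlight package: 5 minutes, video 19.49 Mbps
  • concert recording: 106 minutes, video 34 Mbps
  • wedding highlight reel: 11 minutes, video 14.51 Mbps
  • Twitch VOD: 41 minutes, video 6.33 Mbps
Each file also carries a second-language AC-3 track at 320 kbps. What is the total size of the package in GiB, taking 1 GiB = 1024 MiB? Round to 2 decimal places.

Audio: 320 kbps = 0.320 Mbps.
interview recording: 6.920 Mbps × 4440 s = 30724.8 Mb
sports highlight package: 19.810 Mbps × 300 s = 5943.0 Mb
concert recording: 34.320 Mbps × 6360 s = 218275.2 Mb
wedding highlight reel: 14.830 Mbps × 660 s = 9787.8 Mb
Twitch VOD: 6.650 Mbps × 2460 s = 16359.0 Mb
Total: 281089.8 Mb = 35136.2 MB.
= 32.72 GiB.

32.72 GiB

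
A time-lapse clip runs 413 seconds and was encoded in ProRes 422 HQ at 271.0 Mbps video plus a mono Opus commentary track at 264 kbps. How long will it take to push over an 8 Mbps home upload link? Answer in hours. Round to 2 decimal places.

3.89 hours

Audio: 264 kbps = 0.264 Mbps.
Total bitrate: 271.264 Mbps.
File: 271.264 Mbps × 413 s = 112032.0 Mb.
At 8 Mbps: 112032.0 / 8 = 14004.0 s ≈ 3.89 hours.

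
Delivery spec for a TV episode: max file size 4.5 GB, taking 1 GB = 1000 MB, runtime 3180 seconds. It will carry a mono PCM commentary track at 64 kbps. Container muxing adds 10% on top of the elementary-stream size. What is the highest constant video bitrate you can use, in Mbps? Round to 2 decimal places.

Budget: 4.5 GB = 36000.0 Mb.
Stream payload after overhead: 36000.0 / 1.10 = 32727.3 Mb.
Total bitrate budget: 32727.3 Mb / 3180 s = 10.292 Mbps.
Audio: 64 kbps = 0.064 Mbps.
Video: 10.292 − 0.064 = 10.228 Mbps.

10.23 Mbps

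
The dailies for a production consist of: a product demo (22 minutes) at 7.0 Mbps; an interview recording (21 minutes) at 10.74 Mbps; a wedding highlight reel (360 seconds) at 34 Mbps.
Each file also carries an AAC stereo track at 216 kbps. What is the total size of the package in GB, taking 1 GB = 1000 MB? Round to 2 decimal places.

4.46 GB

Audio: 216 kbps = 0.216 Mbps.
product demo: 7.216 Mbps × 1320 s = 9525.1 Mb
interview recording: 10.956 Mbps × 1260 s = 13804.6 Mb
wedding highlight reel: 34.216 Mbps × 360 s = 12317.8 Mb
Total: 35647.4 Mb = 4455.9 MB.
= 4.456 GB.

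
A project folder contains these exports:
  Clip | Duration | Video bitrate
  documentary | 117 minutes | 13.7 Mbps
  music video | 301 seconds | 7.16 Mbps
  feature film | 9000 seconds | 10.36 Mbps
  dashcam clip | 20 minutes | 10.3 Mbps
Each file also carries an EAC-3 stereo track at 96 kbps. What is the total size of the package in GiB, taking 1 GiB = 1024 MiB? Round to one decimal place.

Audio: 96 kbps = 0.096 Mbps.
documentary: 13.796 Mbps × 7020 s = 96847.9 Mb
music video: 7.256 Mbps × 301 s = 2184.1 Mb
feature film: 10.456 Mbps × 9000 s = 94104.0 Mb
dashcam clip: 10.396 Mbps × 1200 s = 12475.2 Mb
Total: 205611.2 Mb = 25701.4 MB.
= 23.94 GiB.

23.9 GiB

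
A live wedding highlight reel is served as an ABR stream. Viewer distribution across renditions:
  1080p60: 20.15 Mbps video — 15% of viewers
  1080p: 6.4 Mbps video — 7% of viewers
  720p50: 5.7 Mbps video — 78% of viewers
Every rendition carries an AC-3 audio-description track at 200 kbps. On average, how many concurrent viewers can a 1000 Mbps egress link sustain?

123

Audio: 200 kbps = 0.200 Mbps.
Average per-viewer bitrate: 0.15×20.350 + 0.07×6.600 + 0.78×5.900 = 8.117 Mbps.
1000 Mbps = 1,000 Mbps; 1,000 / 8.117 = 123.21 → 123.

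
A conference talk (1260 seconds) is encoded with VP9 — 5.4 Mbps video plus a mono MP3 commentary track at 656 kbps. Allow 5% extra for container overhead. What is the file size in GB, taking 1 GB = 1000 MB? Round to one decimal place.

Audio: 656 kbps = 0.656 Mbps.
Total bitrate: 5.4 + 0.656 = 6.056 Mbps.
Stream data: 6.056 Mbps × 1260 s = 7630.6 Mb.
With 5% container overhead: ×1.05.
8,012 Mb ÷ 8 = 1,002 MB → 1.002 GB.

1.0 GB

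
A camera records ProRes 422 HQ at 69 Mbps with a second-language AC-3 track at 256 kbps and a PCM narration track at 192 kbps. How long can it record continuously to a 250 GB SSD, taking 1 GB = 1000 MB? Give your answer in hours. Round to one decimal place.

Audio total: 256 + 192 = 448 kbps = 0.448 Mbps.
Total bitrate: 69 + 0.448 = 69.448 Mbps.
Capacity: 250 GB = 2,000,000 Mb.
Recording time: 2,000,000 / 69.448 = 28,799 s ≈ 8.00 hours.

8.0 hours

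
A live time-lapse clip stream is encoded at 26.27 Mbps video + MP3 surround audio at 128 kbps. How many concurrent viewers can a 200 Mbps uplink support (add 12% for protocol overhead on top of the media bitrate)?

6

Audio: 128 kbps = 0.128 Mbps.
Per-viewer media rate: 26.398 Mbps.
On the wire with 12% overhead: 29.566 Mbps.
200 Mbps = 200.0 Mbps; 200.0 / 29.566 = 6.76 → 6 viewers.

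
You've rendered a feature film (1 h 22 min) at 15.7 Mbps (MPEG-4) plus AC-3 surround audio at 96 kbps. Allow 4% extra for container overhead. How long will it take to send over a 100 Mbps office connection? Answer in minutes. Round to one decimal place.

1 h 22 min = 82 min = 4920 s
Audio: 96 kbps = 0.096 Mbps.
Total bitrate: 15.796 Mbps.
File: 15.796 Mbps × 4920 s = 77716.3 Mb.
With 4% container overhead: ×1.04. → 80825.0 Mb.
At 100 Mbps: 80825.0 / 100 = 808.2 s ≈ 13.5 minutes.

13.5 minutes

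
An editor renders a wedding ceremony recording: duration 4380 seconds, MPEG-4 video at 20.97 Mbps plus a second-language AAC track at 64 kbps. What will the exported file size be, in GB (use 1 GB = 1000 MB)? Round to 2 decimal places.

11.52 GB

Audio: 64 kbps = 0.064 Mbps.
Total bitrate: 20.97 + 0.064 = 21.034 Mbps.
Stream data: 21.034 Mbps × 4380 s = 92128.9 Mb.
92,129 Mb ÷ 8 = 11,516 MB → 11.52 GB.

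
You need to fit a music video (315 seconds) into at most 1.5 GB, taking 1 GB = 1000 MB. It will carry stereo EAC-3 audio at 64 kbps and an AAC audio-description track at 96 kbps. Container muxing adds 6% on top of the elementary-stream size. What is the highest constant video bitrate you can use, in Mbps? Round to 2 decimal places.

35.78 Mbps

Budget: 1.5 GB = 12000.0 Mb.
Stream payload after overhead: 12000.0 / 1.06 = 11320.8 Mb.
Total bitrate budget: 11320.8 Mb / 315 s = 35.939 Mbps.
Audio total: 64 + 96 = 160 kbps = 0.160 Mbps.
Video: 35.939 − 0.160 = 35.779 Mbps.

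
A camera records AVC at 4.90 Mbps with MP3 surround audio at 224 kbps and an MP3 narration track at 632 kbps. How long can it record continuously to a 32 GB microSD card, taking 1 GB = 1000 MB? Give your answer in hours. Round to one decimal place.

Audio total: 224 + 632 = 856 kbps = 0.856 Mbps.
Total bitrate: 4.90 + 0.856 = 5.756 Mbps.
Capacity: 32 GB = 256,000 Mb.
Recording time: 256,000 / 5.756 = 44,475 s ≈ 12.4 hours.

12.4 hours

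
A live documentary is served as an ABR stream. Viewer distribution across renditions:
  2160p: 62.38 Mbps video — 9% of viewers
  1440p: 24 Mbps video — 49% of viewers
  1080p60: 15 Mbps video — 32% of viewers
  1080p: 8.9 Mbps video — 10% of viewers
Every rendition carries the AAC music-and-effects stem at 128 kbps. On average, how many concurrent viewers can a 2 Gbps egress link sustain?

Audio: 128 kbps = 0.128 Mbps.
Average per-viewer bitrate: 0.09×62.508 + 0.49×24.128 + 0.32×15.128 + 0.10×9.028 = 23.192 Mbps.
2 Gbps = 2,000 Mbps; 2,000 / 23.192 = 86.24 → 86.

86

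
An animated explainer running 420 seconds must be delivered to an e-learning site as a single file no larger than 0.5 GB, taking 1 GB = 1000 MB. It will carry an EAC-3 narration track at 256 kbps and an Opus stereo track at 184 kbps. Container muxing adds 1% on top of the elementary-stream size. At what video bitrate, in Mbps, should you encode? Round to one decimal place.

Budget: 0.5 GB = 4000.0 Mb.
Stream payload after overhead: 4000.0 / 1.01 = 3960.4 Mb.
Total bitrate budget: 3960.4 Mb / 420 s = 9.430 Mbps.
Audio total: 256 + 184 = 440 kbps = 0.440 Mbps.
Video: 9.430 − 0.440 = 8.990 Mbps.

9.0 Mbps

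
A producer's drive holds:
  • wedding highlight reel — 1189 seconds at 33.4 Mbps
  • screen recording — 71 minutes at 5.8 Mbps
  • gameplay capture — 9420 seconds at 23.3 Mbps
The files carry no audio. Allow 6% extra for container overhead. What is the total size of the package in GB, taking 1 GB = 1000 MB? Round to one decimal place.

wedding highlight reel: 33.400 Mbps × 1189 s × 1.06 = 42095.4 Mb
screen recording: 5.800 Mbps × 4260 s × 1.06 = 26190.5 Mb
gameplay capture: 23.300 Mbps × 9420 s × 1.06 = 232655.2 Mb
Total: 300941.0 Mb = 37617.6 MB.
= 37.62 GB.

37.6 GB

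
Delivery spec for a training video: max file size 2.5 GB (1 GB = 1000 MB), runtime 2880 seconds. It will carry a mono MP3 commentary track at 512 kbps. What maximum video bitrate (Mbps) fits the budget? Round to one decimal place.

6.4 Mbps

Budget: 2.5 GB = 20000.0 Mb.
Total bitrate budget: 20000.0 Mb / 2880 s = 6.944 Mbps.
Audio: 512 kbps = 0.512 Mbps.
Video: 6.944 − 0.512 = 6.432 Mbps.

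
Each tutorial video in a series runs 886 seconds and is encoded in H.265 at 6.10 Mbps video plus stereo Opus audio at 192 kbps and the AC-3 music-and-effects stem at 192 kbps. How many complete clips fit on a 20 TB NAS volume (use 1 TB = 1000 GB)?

Audio total: 192 + 192 = 384 kbps = 0.384 Mbps.
Total bitrate: 6.484 Mbps.
Per item: 6.484 Mbps × 886 s = 5,745 Mb = 718.1 MB.
Capacity: 20 TB = 160,000,000 Mb; 27851.16 items → 27851 complete.

27851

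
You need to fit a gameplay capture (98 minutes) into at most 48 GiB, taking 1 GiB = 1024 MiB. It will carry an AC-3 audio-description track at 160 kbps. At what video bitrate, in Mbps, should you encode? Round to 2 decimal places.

Budget: 48 GiB = 412316.9 Mb.
98 min = 5880 s
Total bitrate budget: 412316.9 Mb / 5880 s = 70.122 Mbps.
Audio: 160 kbps = 0.160 Mbps.
Video: 70.122 − 0.160 = 69.962 Mbps.

69.96 Mbps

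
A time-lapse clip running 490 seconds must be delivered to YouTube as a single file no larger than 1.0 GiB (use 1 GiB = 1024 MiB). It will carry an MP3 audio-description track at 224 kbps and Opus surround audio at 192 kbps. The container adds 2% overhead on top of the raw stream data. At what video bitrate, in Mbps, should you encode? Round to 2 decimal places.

Budget: 1.0 GiB = 8589.9 Mb.
Stream payload after overhead: 8589.9 / 1.02 = 8421.5 Mb.
Total bitrate budget: 8421.5 Mb / 490 s = 17.187 Mbps.
Audio total: 224 + 192 = 416 kbps = 0.416 Mbps.
Video: 17.187 − 0.416 = 16.771 Mbps.

16.77 Mbps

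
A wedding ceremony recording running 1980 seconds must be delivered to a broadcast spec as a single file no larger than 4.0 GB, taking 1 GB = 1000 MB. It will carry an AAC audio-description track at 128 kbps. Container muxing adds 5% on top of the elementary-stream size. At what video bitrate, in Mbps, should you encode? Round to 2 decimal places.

Budget: 4.0 GB = 32000.0 Mb.
Stream payload after overhead: 32000.0 / 1.05 = 30476.2 Mb.
Total bitrate budget: 30476.2 Mb / 1980 s = 15.392 Mbps.
Audio: 128 kbps = 0.128 Mbps.
Video: 15.392 − 0.128 = 15.264 Mbps.

15.26 Mbps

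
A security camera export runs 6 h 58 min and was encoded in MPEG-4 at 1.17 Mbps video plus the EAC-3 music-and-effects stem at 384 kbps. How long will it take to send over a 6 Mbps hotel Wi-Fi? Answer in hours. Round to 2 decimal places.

6 h 58 min = 418 min = 25080 s
Audio: 384 kbps = 0.384 Mbps.
Total bitrate: 1.554 Mbps.
File: 1.554 Mbps × 25080 s = 38974.3 Mb.
At 6 Mbps: 38974.3 / 6 = 6495.7 s ≈ 1.8 hours.

1.80 hours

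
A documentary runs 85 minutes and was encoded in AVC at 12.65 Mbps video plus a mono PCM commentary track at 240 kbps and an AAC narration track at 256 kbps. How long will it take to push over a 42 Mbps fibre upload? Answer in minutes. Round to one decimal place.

26.6 minutes

85 min = 5100 s
Audio total: 240 + 256 = 496 kbps = 0.496 Mbps.
Total bitrate: 13.146 Mbps.
File: 13.146 Mbps × 5100 s = 67044.6 Mb.
At 42 Mbps: 67044.6 / 42 = 1596.3 s ≈ 26.6 minutes.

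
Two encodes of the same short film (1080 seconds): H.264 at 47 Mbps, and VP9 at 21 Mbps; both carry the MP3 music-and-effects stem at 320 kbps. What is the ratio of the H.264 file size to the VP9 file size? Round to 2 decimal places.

2.22

Audio: 320 kbps = 0.320 Mbps.
H.264: 47.320 Mbps × 1080 s = 51105.6 Mb = 6.388 GB.
VP9: 21.320 Mbps × 1080 s = 23025.6 Mb = 2.878 GB.
Ratio: 6.388 / 2.878 = 2.220.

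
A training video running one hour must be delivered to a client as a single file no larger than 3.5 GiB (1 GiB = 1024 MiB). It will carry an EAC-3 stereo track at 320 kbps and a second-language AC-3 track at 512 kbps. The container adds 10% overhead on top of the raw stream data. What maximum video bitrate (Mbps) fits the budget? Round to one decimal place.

Budget: 3.5 GiB = 30064.8 Mb.
Stream payload after overhead: 30064.8 / 1.10 = 27331.6 Mb.
1 h = 3600 s
Total bitrate budget: 27331.6 Mb / 3600 s = 7.592 Mbps.
Audio total: 320 + 512 = 832 kbps = 0.832 Mbps.
Video: 7.592 − 0.832 = 6.760 Mbps.

6.8 Mbps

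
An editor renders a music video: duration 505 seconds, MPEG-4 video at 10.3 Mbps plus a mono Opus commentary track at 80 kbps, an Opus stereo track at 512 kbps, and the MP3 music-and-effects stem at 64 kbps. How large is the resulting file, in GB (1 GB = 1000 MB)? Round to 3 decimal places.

Audio total: 80 + 512 + 64 = 656 kbps = 0.656 Mbps.
Total bitrate: 10.3 + 0.656 = 10.956 Mbps.
Stream data: 10.956 Mbps × 505 s = 5532.8 Mb.
5,533 Mb ÷ 8 = 691.6 MB → 0.6916 GB.

0.692 GB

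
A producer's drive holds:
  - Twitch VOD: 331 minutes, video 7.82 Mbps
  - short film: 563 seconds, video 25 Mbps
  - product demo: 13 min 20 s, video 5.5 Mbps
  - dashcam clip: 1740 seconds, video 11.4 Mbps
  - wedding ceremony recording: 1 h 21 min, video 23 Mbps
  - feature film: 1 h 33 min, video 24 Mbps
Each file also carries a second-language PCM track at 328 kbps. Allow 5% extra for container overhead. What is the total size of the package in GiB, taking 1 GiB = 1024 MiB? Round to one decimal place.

Audio: 328 kbps = 0.328 Mbps.
Twitch VOD: 8.148 Mbps × 19860 s × 1.05 = 169910.2 Mb
short film: 25.328 Mbps × 563 s × 1.05 = 14972.6 Mb
product demo: 5.828 Mbps × 800 s × 1.05 = 4895.5 Mb
dashcam clip: 11.728 Mbps × 1740 s × 1.05 = 21427.1 Mb
wedding ceremony recording: 23.328 Mbps × 4860 s × 1.05 = 119042.8 Mb
feature film: 24.328 Mbps × 5580 s × 1.05 = 142537.8 Mb
Total: 472786.0 Mb = 59098.3 MB.
= 55.04 GiB.

55.0 GiB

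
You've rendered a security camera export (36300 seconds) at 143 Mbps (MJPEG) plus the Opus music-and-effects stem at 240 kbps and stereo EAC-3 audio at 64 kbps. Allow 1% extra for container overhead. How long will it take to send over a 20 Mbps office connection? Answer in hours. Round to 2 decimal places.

72.97 hours

Audio total: 240 + 64 = 304 kbps = 0.304 Mbps.
Total bitrate: 143.304 Mbps.
File: 143.304 Mbps × 36300 s = 5201935.2 Mb.
With 1% container overhead: ×1.01. → 5253954.6 Mb.
At 20 Mbps: 5253954.6 / 20 = 262697.7 s ≈ 73 hours.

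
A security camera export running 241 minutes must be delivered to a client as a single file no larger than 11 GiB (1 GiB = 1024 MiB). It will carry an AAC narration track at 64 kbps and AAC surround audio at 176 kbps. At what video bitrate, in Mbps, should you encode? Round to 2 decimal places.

Budget: 11 GiB = 94489.3 Mb.
241 min = 14460 s
Total bitrate budget: 94489.3 Mb / 14460 s = 6.535 Mbps.
Audio total: 64 + 176 = 240 kbps = 0.240 Mbps.
Video: 6.535 − 0.240 = 6.295 Mbps.

6.29 Mbps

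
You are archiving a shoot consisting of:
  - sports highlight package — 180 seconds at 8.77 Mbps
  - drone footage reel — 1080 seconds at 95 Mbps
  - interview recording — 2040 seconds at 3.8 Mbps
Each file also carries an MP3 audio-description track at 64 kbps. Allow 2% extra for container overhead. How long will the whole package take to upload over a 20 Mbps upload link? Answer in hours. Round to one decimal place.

1.6 hours

Audio: 64 kbps = 0.064 Mbps.
sports highlight package: 8.834 Mbps × 180 s × 1.02 = 1621.9 Mb
drone footage reel: 95.064 Mbps × 1080 s × 1.02 = 104722.5 Mb
interview recording: 3.864 Mbps × 2040 s × 1.02 = 8040.2 Mb
Total: 114384.6 Mb = 14298.1 MB.
At 20 Mbps: 114384.6 / 20 = 5719 s ≈ 1.59 hours.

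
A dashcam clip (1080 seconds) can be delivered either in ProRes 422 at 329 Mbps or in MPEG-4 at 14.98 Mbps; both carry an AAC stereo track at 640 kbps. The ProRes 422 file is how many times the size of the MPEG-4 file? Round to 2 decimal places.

21.10

Audio: 640 kbps = 0.640 Mbps.
ProRes 422: 329.640 Mbps × 1080 s = 356011.2 Mb = 44.501 GB.
MPEG-4: 15.620 Mbps × 1080 s = 16869.6 Mb = 2.109 GB.
Ratio: 44.501 / 2.109 = 21.104.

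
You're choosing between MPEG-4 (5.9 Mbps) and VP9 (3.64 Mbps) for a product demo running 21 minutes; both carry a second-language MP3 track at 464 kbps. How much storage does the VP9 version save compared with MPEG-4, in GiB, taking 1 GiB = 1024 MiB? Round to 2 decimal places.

0.33 GiB

21 min = 1260 s
Audio: 464 kbps = 0.464 Mbps.
MPEG-4: 6.364 Mbps × 1260 s = 8018.6 Mb = 0.933 GiB.
VP9: 4.104 Mbps × 1260 s = 5171.0 Mb = 0.602 GiB.
Saving: 0.933 − 0.602 = 0.332 GiB.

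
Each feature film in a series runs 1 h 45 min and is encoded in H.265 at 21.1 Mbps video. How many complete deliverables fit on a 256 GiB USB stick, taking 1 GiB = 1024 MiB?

16

1 h 45 min = 105 min = 6300 s
Per item: 21.100 Mbps × 6300 s = 132,930 Mb = 16,616 MB.
Capacity: 256 GiB = 2,199,023 Mb; 16.54 items → 16 complete.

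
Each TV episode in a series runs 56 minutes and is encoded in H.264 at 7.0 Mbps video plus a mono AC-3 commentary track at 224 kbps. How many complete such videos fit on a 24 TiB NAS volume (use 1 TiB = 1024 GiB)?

8697

56 min = 3360 s
Audio: 224 kbps = 0.224 Mbps.
Total bitrate: 7.224 Mbps.
Per item: 7.224 Mbps × 3360 s = 24,273 Mb = 3,034 MB.
Capacity: 24 TiB = 211,106,233 Mb; 8697.29 items → 8697 complete.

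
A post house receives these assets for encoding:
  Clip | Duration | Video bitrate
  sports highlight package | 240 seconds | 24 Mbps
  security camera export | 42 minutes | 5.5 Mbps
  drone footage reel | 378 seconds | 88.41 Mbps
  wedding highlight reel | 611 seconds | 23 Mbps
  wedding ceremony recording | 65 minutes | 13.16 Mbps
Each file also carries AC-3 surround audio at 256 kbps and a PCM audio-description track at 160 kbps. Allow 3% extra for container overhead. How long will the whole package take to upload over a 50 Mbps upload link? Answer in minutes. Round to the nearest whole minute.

42 minutes

Audio total: 256 + 160 = 416 kbps = 0.416 Mbps.
sports highlight package: 24.416 Mbps × 240 s × 1.03 = 6035.6 Mb
security camera export: 5.916 Mbps × 2520 s × 1.03 = 15355.6 Mb
drone footage reel: 88.826 Mbps × 378 s × 1.03 = 34583.5 Mb
wedding highlight reel: 23.416 Mbps × 611 s × 1.03 = 14736.4 Mb
wedding ceremony recording: 13.576 Mbps × 3900 s × 1.03 = 54534.8 Mb
Total: 125245.9 Mb = 15655.7 MB.
At 50 Mbps: 125245.9 / 50 = 2505 s ≈ 41.7 minutes.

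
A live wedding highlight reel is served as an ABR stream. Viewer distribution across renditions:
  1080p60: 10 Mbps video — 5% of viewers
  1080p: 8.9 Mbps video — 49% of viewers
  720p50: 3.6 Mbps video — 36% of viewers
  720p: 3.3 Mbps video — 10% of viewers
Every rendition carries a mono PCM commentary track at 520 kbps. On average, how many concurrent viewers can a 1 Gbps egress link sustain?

142

Audio: 520 kbps = 0.520 Mbps.
Average per-viewer bitrate: 0.05×10.520 + 0.49×9.420 + 0.36×4.120 + 0.10×3.820 = 7.007 Mbps.
1 Gbps = 1,000 Mbps; 1,000 / 7.007 = 142.71 → 142.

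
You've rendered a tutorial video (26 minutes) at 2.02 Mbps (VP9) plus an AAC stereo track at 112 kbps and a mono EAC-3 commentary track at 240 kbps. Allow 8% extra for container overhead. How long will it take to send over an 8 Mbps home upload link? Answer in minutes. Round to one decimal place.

26 min = 1560 s
Audio total: 112 + 240 = 352 kbps = 0.352 Mbps.
Total bitrate: 2.372 Mbps.
File: 2.372 Mbps × 1560 s = 3700.3 Mb.
With 8% container overhead: ×1.08. → 3996.3 Mb.
At 8 Mbps: 3996.3 / 8 = 499.5 s ≈ 8.33 minutes.

8.3 minutes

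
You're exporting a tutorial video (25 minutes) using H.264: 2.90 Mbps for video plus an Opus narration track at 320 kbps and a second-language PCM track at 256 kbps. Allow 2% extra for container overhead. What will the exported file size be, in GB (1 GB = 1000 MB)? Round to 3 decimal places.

25 min = 1500 s
Audio total: 320 + 256 = 576 kbps = 0.576 Mbps.
Total bitrate: 2.90 + 0.576 = 3.476 Mbps.
Stream data: 3.476 Mbps × 1500 s = 5214.0 Mb.
With 2% container overhead: ×1.02.
5,318 Mb ÷ 8 = 664.8 MB → 0.6648 GB.

0.665 GB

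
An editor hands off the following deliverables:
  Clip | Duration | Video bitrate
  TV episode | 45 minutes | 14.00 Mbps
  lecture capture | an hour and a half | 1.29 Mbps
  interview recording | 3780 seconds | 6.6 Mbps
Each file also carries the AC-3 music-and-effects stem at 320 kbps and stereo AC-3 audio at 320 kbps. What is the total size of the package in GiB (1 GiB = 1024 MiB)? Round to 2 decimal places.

Audio total: 320 + 320 = 640 kbps = 0.640 Mbps.
TV episode: 14.640 Mbps × 2700 s = 39528.0 Mb
lecture capture: 1.930 Mbps × 5400 s = 10422.0 Mb
interview recording: 7.240 Mbps × 3780 s = 27367.2 Mb
Total: 77317.2 Mb = 9664.6 MB.
= 9.001 GiB.

9.00 GiB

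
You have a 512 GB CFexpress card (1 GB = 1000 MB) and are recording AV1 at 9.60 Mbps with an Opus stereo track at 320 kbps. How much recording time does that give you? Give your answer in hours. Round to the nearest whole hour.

Audio: 320 kbps = 0.320 Mbps.
Total bitrate: 9.60 + 0.320 = 9.920 Mbps.
Capacity: 512 GB = 4,096,000 Mb.
Recording time: 4,096,000 / 9.920 = 412,903 s ≈ 115 hours.

115 hours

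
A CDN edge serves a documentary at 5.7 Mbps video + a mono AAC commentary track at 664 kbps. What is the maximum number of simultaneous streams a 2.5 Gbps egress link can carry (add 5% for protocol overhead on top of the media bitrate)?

374

Audio: 664 kbps = 0.664 Mbps.
Per-viewer media rate: 6.364 Mbps.
On the wire with 5% overhead: 6.682 Mbps.
2.5 Gbps = 2,500 Mbps; 2,500 / 6.682 = 374.13 → 374 viewers.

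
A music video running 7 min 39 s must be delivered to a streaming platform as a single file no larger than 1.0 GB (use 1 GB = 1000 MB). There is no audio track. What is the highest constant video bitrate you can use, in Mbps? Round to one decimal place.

Budget: 1.0 GB = 8000.0 Mb.
7 min 39 s = 459 s
Total bitrate budget: 8000.0 Mb / 459 s = 17.429 Mbps.

17.4 Mbps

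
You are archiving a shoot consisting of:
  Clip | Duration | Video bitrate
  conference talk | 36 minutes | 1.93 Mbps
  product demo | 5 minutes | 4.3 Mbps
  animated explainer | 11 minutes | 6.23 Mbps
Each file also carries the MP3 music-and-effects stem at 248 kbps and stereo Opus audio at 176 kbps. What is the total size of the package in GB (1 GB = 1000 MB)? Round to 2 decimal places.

Audio total: 248 + 176 = 424 kbps = 0.424 Mbps.
conference talk: 2.354 Mbps × 2160 s = 5084.6 Mb
product demo: 4.724 Mbps × 300 s = 1417.2 Mb
animated explainer: 6.654 Mbps × 660 s = 4391.6 Mb
Total: 10893.5 Mb = 1361.7 MB.
= 1.362 GB.

1.36 GB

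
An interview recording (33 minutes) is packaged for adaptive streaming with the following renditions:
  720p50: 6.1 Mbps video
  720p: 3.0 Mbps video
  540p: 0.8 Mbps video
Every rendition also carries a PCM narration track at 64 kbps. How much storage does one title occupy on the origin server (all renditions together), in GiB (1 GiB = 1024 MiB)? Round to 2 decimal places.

2.33 GiB

33 min = 1980 s
Audio: 64 kbps = 0.064 Mbps.
Sum of rendition bitrates: (6.1+0.064) + (3.0+0.064) + (0.8+0.064) = 10.092 Mbps.
× 1980 s = 19,982 Mb = 2,498 MB = 2.326 GiB.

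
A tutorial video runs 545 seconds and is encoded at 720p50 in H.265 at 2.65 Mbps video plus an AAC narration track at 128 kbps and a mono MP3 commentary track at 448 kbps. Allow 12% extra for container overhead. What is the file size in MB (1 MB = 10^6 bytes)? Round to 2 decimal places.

Audio total: 128 + 448 = 576 kbps = 0.576 Mbps.
Total bitrate: 2.65 + 0.576 = 3.226 Mbps.
Stream data: 3.226 Mbps × 545 s = 1758.2 Mb.
With 12% container overhead: ×1.12.
1,969 Mb ÷ 8 = 246.1 MB → 246.1 MB.

246.14 MB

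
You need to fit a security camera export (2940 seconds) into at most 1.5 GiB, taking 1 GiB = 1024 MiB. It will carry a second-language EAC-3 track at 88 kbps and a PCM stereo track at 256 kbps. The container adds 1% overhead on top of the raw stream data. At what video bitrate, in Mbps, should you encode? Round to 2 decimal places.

Budget: 1.5 GiB = 12884.9 Mb.
Stream payload after overhead: 12884.9 / 1.01 = 12757.3 Mb.
Total bitrate budget: 12757.3 Mb / 2940 s = 4.339 Mbps.
Audio total: 88 + 256 = 344 kbps = 0.344 Mbps.
Video: 4.339 − 0.344 = 3.995 Mbps.

4.00 Mbps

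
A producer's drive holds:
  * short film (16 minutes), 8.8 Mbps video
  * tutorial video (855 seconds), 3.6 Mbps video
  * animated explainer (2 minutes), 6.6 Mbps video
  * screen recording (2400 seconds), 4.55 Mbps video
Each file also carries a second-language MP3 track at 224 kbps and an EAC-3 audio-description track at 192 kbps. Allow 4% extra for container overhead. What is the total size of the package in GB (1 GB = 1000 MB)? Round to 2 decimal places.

3.26 GB

Audio total: 224 + 192 = 416 kbps = 0.416 Mbps.
short film: 9.216 Mbps × 960 s × 1.04 = 9201.3 Mb
tutorial video: 4.016 Mbps × 855 s × 1.04 = 3571.0 Mb
animated explainer: 7.016 Mbps × 120 s × 1.04 = 875.6 Mb
screen recording: 4.966 Mbps × 2400 s × 1.04 = 12395.1 Mb
Total: 26043.0 Mb = 3255.4 MB.
= 3.255 GB.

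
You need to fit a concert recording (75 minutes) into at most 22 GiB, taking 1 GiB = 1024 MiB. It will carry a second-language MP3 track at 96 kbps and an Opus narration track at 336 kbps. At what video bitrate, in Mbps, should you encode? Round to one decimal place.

Budget: 22 GiB = 188978.6 Mb.
75 min = 4500 s
Total bitrate budget: 188978.6 Mb / 4500 s = 41.995 Mbps.
Audio total: 96 + 336 = 432 kbps = 0.432 Mbps.
Video: 41.995 − 0.432 = 41.563 Mbps.

41.6 Mbps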